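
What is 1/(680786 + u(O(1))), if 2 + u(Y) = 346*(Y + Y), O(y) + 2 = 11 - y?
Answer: 1/686320 ≈ 1.4570e-6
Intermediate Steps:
O(y) = 9 - y (O(y) = -2 + (11 - y) = 9 - y)
u(Y) = -2 + 692*Y (u(Y) = -2 + 346*(Y + Y) = -2 + 346*(2*Y) = -2 + 692*Y)
1/(680786 + u(O(1))) = 1/(680786 + (-2 + 692*(9 - 1*1))) = 1/(680786 + (-2 + 692*(9 - 1))) = 1/(680786 + (-2 + 692*8)) = 1/(680786 + (-2 + 5536)) = 1/(680786 + 5534) = 1/686320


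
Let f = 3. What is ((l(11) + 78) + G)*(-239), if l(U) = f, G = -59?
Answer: -5258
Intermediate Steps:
l(U) = 3
((l(11) + 78) + G)*(-239) = ((3 + 78) - 59)*(-239) = (81 - 59)*(-239) = 22*(-239) = -5258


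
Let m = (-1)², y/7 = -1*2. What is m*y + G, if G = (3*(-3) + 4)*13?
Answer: -79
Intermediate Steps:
y = -14 (y = 7*(-1*2) = 7*(-2) = -14)
m = 1
G = -65 (G = (-9 + 4)*13 = -5*13 = -65)
m*y + G = 1*(-14) - 65 = -14 - 65 = -79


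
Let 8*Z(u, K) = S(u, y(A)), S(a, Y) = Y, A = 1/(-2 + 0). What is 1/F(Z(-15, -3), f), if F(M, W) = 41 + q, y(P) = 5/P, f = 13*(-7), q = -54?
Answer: -1/13 ≈ -0.076923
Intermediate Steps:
A = -1/2 (A = 1/(-2) = -1/2 ≈ -0.50000)
f = -91
Z(u, K) = -5/4 (Z(u, K) = (5/(-1/2))/8 = (5*(-2))/8 = (1/8)*(-10) = -5/4)
F(M, W) = -13 (F(M, W) = 41 - 54 = -13)
1/F(Z(-15, -3), f) = 1/(-13) = -1/13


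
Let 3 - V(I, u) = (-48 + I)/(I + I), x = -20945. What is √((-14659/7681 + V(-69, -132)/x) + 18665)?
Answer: √1022104985056476055521070/7400413070 ≈ 136.61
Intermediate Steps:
V(I, u) = 3 - (-48 + I)/(2*I) (V(I, u) = 3 - (-48 + I)/(I + I) = 3 - (-48 + I)/(2*I))
√((-14659/7681 + V(-69, -132)/x) + 18665) = √((-14659/7681 + (5/2 + 24/(-69))/(-20945)) + 18665) = √((-14659*1/7681 + (5/2 + 24*(-1/69))*(-1/20945)) + 18665) = √((-14659/7681 + (5/2 - 8/23)*(-1/20945)) + 18665) = √((-14659/7681 + (99/46)*(-1/20945)) + 18665) = √((-14659/7681 - 99/963470) + 18665) = √(-14124267149/7400413070 + 18665) = √(138114585684401/7400413070) = √1022104985056476055521070/7400413070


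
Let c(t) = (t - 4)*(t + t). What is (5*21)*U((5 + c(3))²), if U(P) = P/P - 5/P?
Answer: -420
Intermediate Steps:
c(t) = 2*t*(-4 + t) (c(t) = (-4 + t)*(2*t) = 2*t*(-4 + t))
U(P) = 1 - 5/P
(5*21)*U((5 + c(3))²) = (5*21)*((-5 + (5 + 2*3*(-4 + 3))²)/((5 + 2*3*(-4 + 3))²)) = 105*((-5 + (5 + 2*3*(-1))²)/((5 + 2*3*(-1))²)) = 105*((-5 + (5 - 6)²)/((5 - 6)²)) = 105*((-5 + (-1)²)/((-1)²)) = 105*((-5 + 1)/1) = 105*(1*(-4)) = 105*(-4) = -420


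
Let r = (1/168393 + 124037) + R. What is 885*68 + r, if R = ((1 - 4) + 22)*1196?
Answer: 34847415814/168393 ≈ 2.0694e+5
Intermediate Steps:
R = 22724 (R = (-3 + 22)*1196 = 19*1196 = 22724)
r = 24713525074/168393 (r = (1/168393 + 124037) + 22724 = 20886962542/168393 + 22724 = 24713525074/168393 ≈ 1.4676e+5)
885*68 + r = 885*68 + 24713525074/168393 = 60180 + 24713525074/168393 = 34847415814/168393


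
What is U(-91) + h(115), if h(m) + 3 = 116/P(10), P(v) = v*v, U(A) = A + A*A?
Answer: 204704/25 ≈ 8188.2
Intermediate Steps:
U(A) = A + A²
P(v) = v²
h(m) = -46/25 (h(m) = -3 + 116/(10²) = -3 + 116/100 = -3 + 116*(1/100) = -3 + 29/25 = -46/25)
U(-91) + h(115) = -91*(1 - 91) - 46/25 = -91*(-90) - 46/25 = 8190 - 46/25 = 204704/25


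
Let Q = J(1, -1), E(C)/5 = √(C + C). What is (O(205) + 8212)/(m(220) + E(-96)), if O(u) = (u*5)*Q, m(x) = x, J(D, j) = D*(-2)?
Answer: 33891/1330 - 3081*I*√3/665 ≈ 25.482 - 8.0247*I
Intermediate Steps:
J(D, j) = -2*D
E(C) = 5*√2*√C (E(C) = 5*√(C + C) = 5*√(2*C) = 5*(√2*√C) = 5*√2*√C)
Q = -2 (Q = -2*1 = -2)
O(u) = -10*u (O(u) = (u*5)*(-2) = (5*u)*(-2) = -10*u)
(O(205) + 8212)/(m(220) + E(-96)) = (-10*205 + 8212)/(220 + 5*√2*√(-96)) = (-2050 + 8212)/(220 + 5*√2*(4*I*√6)) = 6162/(220 + 40*I*√3)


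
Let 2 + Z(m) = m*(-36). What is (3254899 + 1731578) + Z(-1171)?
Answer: 5028631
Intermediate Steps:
Z(m) = -2 - 36*m (Z(m) = -2 + m*(-36) = -2 - 36*m)
(3254899 + 1731578) + Z(-1171) = (3254899 + 1731578) + (-2 - 36*(-1171)) = 4986477 + (-2 + 42156) = 4986477 + 42154 = 5028631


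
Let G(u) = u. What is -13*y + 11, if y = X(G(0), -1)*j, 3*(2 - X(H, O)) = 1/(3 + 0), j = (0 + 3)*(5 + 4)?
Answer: -652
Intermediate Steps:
j = 27 (j = 3*9 = 27)
X(H, O) = 17/9 (X(H, O) = 2 - 1/(3*(3 + 0)) = 2 - ⅓/3 = 2 - ⅓*⅓ = 2 - ⅑ = 17/9)
y = 51 (y = (17/9)*27 = 51)
-13*y + 11 = -13*51 + 11 = -663 + 11 = -652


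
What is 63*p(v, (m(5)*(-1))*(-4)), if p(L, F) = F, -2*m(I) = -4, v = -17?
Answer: 504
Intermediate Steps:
m(I) = 2 (m(I) = -½*(-4) = 2)
63*p(v, (m(5)*(-1))*(-4)) = 63*((2*(-1))*(-4)) = 63*(-2*(-4)) = 63*8 = 504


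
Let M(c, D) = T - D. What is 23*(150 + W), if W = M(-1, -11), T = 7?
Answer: 3864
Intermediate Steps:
M(c, D) = 7 - D
W = 18 (W = 7 - 1*(-11) = 7 + 11 = 18)
23*(150 + W) = 23*(150 + 18) = 23*168 = 3864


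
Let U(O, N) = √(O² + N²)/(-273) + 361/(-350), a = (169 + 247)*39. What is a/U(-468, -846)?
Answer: 346433505600/237625751 - 22145760000*√2885/237625751 ≈ -3547.9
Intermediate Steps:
a = 16224 (a = 416*39 = 16224)
U(O, N) = -361/350 - √(N² + O²)/273 (U(O, N) = √(N² + O²)*(-1/273) + 361*(-1/350) = -√(N² + O²)/273 - 361/350 = -361/350 - √(N² + O²)/273)
a/U(-468, -846) = 16224/(-361/350 - √((-846)² + (-468)²)/273) = 16224/(-361/350 - √(715716 + 219024)/273) = 16224/(-361/350 - 6*√2885/91)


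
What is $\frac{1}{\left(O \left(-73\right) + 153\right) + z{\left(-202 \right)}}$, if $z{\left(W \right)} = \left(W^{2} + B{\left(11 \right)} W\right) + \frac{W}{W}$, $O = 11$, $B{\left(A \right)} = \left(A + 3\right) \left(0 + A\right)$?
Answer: $\frac{1}{9047} \approx 0.00011053$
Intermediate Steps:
$B{\left(A \right)} = A \left(3 + A\right)$ ($B{\left(A \right)} = \left(3 + A\right) A = A \left(3 + A\right)$)
$z{\left(W \right)} = 1 + W^{2} + 154 W$ ($z{\left(W \right)} = \left(W^{2} + 11 \left(3 + 11\right) W\right) + \frac{W}{W} = \left(W^{2} + 11 \cdot 14 W\right) + 1 = \left(W^{2} + 154 W\right) + 1 = 1 + W^{2} + 154 W$)
$\frac{1}{\left(O \left(-73\right) + 153\right) + z{\left(-202 \right)}} = \frac{1}{\left(11 \left(-73\right) + 153\right) + \left(1 + \left(-202\right)^{2} + 154 \left(-202\right)\right)} = \frac{1}{\left(-803 + 153\right) + \left(1 + 40804 - 31108\right)} = \frac{1}{-650 + 9697} = \frac{1}{9047}$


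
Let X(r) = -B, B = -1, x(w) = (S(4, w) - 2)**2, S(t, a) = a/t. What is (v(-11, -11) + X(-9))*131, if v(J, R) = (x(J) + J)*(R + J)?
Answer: -265537/8 ≈ -33192.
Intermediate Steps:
x(w) = (-2 + w/4)**2 (x(w) = (w/4 - 2)**2 = (-2 + w/4)**2)
v(J, R) = (J + R)*(J + (-8 + J)**2/16) (v(J, R) = ((-8 + J)**2/16 + J)*(R + J) = (J + (-8 + J)**2/16)*(J + R) = (J + R)*(J + (-8 + J)**2/16))
X(r) = 1 (X(r) = -1*(-1) = 1)
(v(-11, -11) + X(-9))*131 = ((4*(-11) + 4*(-11) + (1/16)*(-11)**3 + (1/16)*(-11)*(-11)**2) + 1)*131 = ((-44 - 44 + (1/16)*(-1331) + (1/16)*(-11)*121) + 1)*131 = ((-44 - 44 - 1331/16 - 1331/16) + 1)*131 = (-2035/8 + 1)*131 = -2027/8*131 = -265537/8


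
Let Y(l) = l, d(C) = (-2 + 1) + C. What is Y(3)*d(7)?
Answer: 18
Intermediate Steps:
d(C) = -1 + C
Y(3)*d(7) = 3*(-1 + 7) = 3*6 = 18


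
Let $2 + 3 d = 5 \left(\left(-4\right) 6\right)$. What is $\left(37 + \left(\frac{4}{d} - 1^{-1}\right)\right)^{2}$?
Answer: $\frac{4796100}{3721} \approx 1288.9$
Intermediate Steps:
$d = - \frac{122}{3}$ ($d = - \frac{2}{3} + \frac{5 \left(\left(-4\right) 6\right)}{3} = - \frac{2}{3} + \frac{5 \left(-24\right)}{3} = - \frac{2}{3} + \frac{1}{3} \left(-120\right) = - \frac{2}{3} - 40 = - \frac{122}{3} \approx -40.667$)
$\left(37 + \left(\frac{4}{d} - 1^{-1}\right)\right)^{2} = \left(37 + \left(\frac{4}{- \frac{122}{3}} - 1^{-1}\right)\right)^{2} = \left(37 + \left(4 \left(- \frac{3}{122}\right) - 1\right)\right)^{2} = \left(37 - \frac{67}{61}\right)^{2} = \left(\frac{2190}{61}\right)^{2} = \frac{4796100}{3721}$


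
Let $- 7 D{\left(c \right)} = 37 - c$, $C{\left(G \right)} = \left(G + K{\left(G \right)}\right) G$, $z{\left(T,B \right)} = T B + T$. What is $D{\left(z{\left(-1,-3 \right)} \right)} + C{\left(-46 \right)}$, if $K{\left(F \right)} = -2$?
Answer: $2203$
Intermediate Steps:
$z{\left(T,B \right)} = T + B T$ ($z{\left(T,B \right)} = B T + T = T + B T$)
$C{\left(G \right)} = G \left(-2 + G\right)$ ($C{\left(G \right)} = \left(G - 2\right) G = \left(-2 + G\right) G = G \left(-2 + G\right)$)
$D{\left(c \right)} = - \frac{37}{7} + \frac{c}{7}$ ($D{\left(c \right)} = - \frac{37 - c}{7} = - \frac{37}{7} + \frac{c}{7}$)
$D{\left(z{\left(-1,-3 \right)} \right)} + C{\left(-46 \right)} = \left(- \frac{37}{7} + \frac{\left(-1\right) \left(1 - 3\right)}{7}\right) - 46 \left(-2 - 46\right) = \left(- \frac{37}{7} + \frac{\left(-1\right) \left(-2\right)}{7}\right) - -2208 = \left(- \frac{37}{7} + \frac{1}{7} \cdot 2\right) + 2208 = \left(- \frac{37}{7} + \frac{2}{7}\right) + 2208 = -5 + 2208 = 2203$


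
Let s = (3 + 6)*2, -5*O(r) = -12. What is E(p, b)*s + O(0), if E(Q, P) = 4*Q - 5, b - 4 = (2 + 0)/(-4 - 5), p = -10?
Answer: -4038/5 ≈ -807.60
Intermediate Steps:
b = 34/9 (b = 4 + (2 + 0)/(-4 - 5) = 4 + 2/(-9) = 4 + 2*(-1/9) = 4 - 2/9 = 34/9 ≈ 3.7778)
O(r) = 12/5 (O(r) = -1/5*(-12) = 12/5)
E(Q, P) = -5 + 4*Q
s = 18 (s = 9*2 = 18)
E(p, b)*s + O(0) = (-5 + 4*(-10))*18 + 12/5 = (-5 - 40)*18 + 12/5 = -45*18 + 12/5 = -810 + 12/5 = -4038/5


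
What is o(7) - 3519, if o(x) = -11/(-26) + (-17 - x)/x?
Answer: -641005/182 ≈ -3522.0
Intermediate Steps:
o(x) = 11/26 + (-17 - x)/x (o(x) = -11*(-1/26) + (-17 - x)/x = 11/26 + (-17 - x)/x)
o(7) - 3519 = (-15/26 - 17/7) - 3519 = -547/182 - 3519 = -641005/182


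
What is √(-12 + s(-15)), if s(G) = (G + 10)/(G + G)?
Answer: I*√426/6 ≈ 3.44*I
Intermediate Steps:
s(G) = (10 + G)/(2*G) (s(G) = (10 + G)/((2*G)) = (10 + G)*(1/(2*G)) = (10 + G)/(2*G))
√(-12 + s(-15)) = √(-12 + (½)*(10 - 15)/(-15)) = √(-12 + (½)*(-1/15)*(-5)) = √(-12 + ⅙) = √(-71/6) = I*√426/6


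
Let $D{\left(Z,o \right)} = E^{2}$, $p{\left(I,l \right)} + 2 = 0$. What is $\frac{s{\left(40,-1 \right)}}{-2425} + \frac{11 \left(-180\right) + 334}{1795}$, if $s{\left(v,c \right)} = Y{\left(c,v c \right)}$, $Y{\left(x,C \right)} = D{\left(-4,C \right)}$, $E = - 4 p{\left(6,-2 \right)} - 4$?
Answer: $- \frac{804054}{870575} \approx -0.92359$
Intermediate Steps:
$p{\left(I,l \right)} = -2$ ($p{\left(I,l \right)} = -2 + 0 = -2$)
$E = 4$ ($E = \left(-4\right) \left(-2\right) - 4 = 8 - 4 = 4$)
$D{\left(Z,o \right)} = 16$ ($D{\left(Z,o \right)} = 4^{2} = 16$)
$Y{\left(x,C \right)} = 16$
$s{\left(v,c \right)} = 16$
$\frac{s{\left(40,-1 \right)}}{-2425} + \frac{11 \left(-180\right) + 334}{1795} = \frac{16}{-2425} + \frac{11 \left(-180\right) + 334}{1795} = 16 \left(- \frac{1}{2425}\right) + \left(-1980 + 334\right) \frac{1}{1795} = - \frac{16}{2425} - \frac{1646}{1795} = - \frac{804054}{870575}$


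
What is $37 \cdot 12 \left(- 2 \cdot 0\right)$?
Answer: $0$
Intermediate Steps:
$37 \cdot 12 \left(- 2 \cdot 0\right) = 444 \left(\left(-1\right) 0\right) = 444 \cdot 0 = 0$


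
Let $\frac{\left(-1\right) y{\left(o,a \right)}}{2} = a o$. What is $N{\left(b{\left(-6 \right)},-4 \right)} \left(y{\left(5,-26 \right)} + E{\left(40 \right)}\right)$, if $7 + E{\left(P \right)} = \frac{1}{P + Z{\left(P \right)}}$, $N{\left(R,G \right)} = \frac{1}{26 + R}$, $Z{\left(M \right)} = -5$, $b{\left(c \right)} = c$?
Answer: $\frac{2214}{175} \approx 12.651$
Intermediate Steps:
$y{\left(o,a \right)} = - 2 a o$
$E{\left(P \right)} = -7 + \frac{1}{-5 + P}$ ($E{\left(P \right)} = -7 + \frac{1}{P - 5} = -7 + \frac{1}{-5 + P}$)
$N{\left(b{\left(-6 \right)},-4 \right)} \left(y{\left(5,-26 \right)} + E{\left(40 \right)}\right) = \frac{\left(-2\right) \left(-26\right) 5 + \frac{36 - 280}{-5 + 40}}{26 - 6} = \frac{260 + \frac{36 - 280}{35}}{20} = \frac{260 + \frac{1}{35} \left(-244\right)}{20} = \frac{260 - \frac{244}{35}}{20} = \frac{1}{20} \cdot \frac{8856}{35} = \frac{2214}{175}$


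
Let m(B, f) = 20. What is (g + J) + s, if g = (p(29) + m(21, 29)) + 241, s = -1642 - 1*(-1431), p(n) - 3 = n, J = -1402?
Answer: -1320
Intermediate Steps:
p(n) = 3 + n
s = -211 (s = -1642 + 1431 = -211)
g = 293 (g = ((3 + 29) + 20) + 241 = (32 + 20) + 241 = 52 + 241 = 293)
(g + J) + s = (293 - 1402) - 211 = -1109 - 211 = -1320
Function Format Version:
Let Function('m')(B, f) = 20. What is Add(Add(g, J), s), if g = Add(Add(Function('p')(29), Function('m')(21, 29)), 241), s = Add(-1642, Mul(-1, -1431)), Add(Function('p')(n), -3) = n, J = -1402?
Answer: -1320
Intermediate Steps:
Function('p')(n) = Add(3, n)
s = -211 (s = Add(-1642, 1431) = -211)
g = 293 (g = Add(Add(Add(3, 29), 20), 241) = Add(Add(32, 20), 241) = Add(52, 241) = 293)
Add(Add(g, J), s) = Add(Add(293, -1402), -211) = Add(-1109, -211) = -1320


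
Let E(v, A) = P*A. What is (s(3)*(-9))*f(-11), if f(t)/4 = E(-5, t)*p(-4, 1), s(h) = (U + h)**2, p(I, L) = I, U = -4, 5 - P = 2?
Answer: -4752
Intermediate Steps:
P = 3 (P = 5 - 1*2 = 5 - 2 = 3)
s(h) = (-4 + h)**2
E(v, A) = 3*A
f(t) = -48*t (f(t) = 4*((3*t)*(-4)) = 4*(-12*t) = -48*t)
(s(3)*(-9))*f(-11) = ((-4 + 3)**2*(-9))*(-48*(-11)) = ((-1)**2*(-9))*528 = (1*(-9))*528 = -9*528 = -4752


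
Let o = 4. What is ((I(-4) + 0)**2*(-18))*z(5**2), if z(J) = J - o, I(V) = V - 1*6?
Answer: -37800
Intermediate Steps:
I(V) = -6 + V (I(V) = V - 6 = -6 + V)
z(J) = -4 + J (z(J) = J - 1*4 = J - 4 = -4 + J)
((I(-4) + 0)**2*(-18))*z(5**2) = (((-6 - 4) + 0)**2*(-18))*(-4 + 5**2) = ((-10 + 0)**2*(-18))*(-4 + 25) = ((-10)**2*(-18))*21 = (100*(-18))*21 = -1800*21 = -37800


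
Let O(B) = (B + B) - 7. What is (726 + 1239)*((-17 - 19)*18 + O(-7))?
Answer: -1314585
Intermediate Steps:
O(B) = -7 + 2*B (O(B) = 2*B - 7 = -7 + 2*B)
(726 + 1239)*((-17 - 19)*18 + O(-7)) = (726 + 1239)*((-17 - 19)*18 + (-7 + 2*(-7))) = 1965*(-36*18 + (-7 - 14)) = 1965*(-648 - 21) = 1965*(-669) = -1314585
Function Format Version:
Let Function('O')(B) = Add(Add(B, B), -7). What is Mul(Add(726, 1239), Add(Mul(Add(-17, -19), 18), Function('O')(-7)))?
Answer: -1314585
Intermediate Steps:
Function('O')(B) = Add(-7, Mul(2, B)) (Function('O')(B) = Add(Mul(2, B), -7) = Add(-7, Mul(2, B)))
Mul(Add(726, 1239), Add(Mul(Add(-17, -19), 18), Function('O')(-7))) = Mul(Add(726, 1239), Add(Mul(Add(-17, -19), 18), Add(-7, Mul(2, -7)))) = Mul(1965, Add(Mul(-36, 18), Add(-7, -14))) = Mul(1965, Add(-648, -21)) = Mul(1965, -669) = -1314585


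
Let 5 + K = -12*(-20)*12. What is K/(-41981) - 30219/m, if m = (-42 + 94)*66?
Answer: -426163613/48026264 ≈ -8.8736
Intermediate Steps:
K = 2875 (K = -5 - 12*(-20)*12 = -5 + 240*12 = -5 + 2880 = 2875)
m = 3432 (m = 52*66 = 3432)
K/(-41981) - 30219/m = 2875/(-41981) - 30219/3432 = 2875*(-1/41981) - 30219*1/3432 = -2875/41981 - 10073/1144 = -426163613/48026264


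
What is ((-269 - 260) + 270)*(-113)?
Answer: 29267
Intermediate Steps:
((-269 - 260) + 270)*(-113) = (-529 + 270)*(-113) = -259*(-113) = 29267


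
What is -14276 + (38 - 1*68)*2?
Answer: -14336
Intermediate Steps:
-14276 + (38 - 1*68)*2 = -14276 + (38 - 68)*2 = -14276 - 30*2 = -14276 - 60 = -14336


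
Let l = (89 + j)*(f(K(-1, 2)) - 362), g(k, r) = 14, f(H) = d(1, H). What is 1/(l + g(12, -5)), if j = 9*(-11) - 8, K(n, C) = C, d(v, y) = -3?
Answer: 1/6584 ≈ 0.00015188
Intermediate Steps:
j = -107 (j = -99 - 8 = -107)
f(H) = -3
l = 6570 (l = (89 - 107)*(-3 - 362) = -18*(-365) = 6570)
1/(l + g(12, -5)) = 1/(6570 + 14) = 1/6584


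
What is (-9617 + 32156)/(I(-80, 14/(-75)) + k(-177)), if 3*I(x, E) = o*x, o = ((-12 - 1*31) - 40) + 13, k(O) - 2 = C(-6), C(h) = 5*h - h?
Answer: 67617/5534 ≈ 12.218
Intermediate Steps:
C(h) = 4*h
k(O) = -22 (k(O) = 2 + 4*(-6) = 2 - 24 = -22)
o = -70 (o = ((-12 - 31) - 40) + 13 = (-43 - 40) + 13 = -83 + 13 = -70)
I(x, E) = -70*x/3 (I(x, E) = (-70*x)/3 = -70*x/3)
(-9617 + 32156)/(I(-80, 14/(-75)) + k(-177)) = (-9617 + 32156)/(-70/3*(-80) - 22) = 22539/(5600/3 - 22) = 22539/(5534/3) = 22539*(3/5534) = 67617/5534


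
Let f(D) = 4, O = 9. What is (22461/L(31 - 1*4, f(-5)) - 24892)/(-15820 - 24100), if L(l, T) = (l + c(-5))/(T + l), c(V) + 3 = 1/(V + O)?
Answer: -4633/48403 ≈ -0.095717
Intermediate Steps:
c(V) = -3 + 1/(9 + V) (c(V) = -3 + 1/(V + 9) = -3 + 1/(9 + V))
L(l, T) = (-11/4 + l)/(T + l) (L(l, T) = (l + (-26 - 3*(-5))/(9 - 5))/(T + l) = (l + (-26 + 15)/4)/(T + l) = (l + (1/4)*(-11))/(T + l) = (l - 11/4)/(T + l) = (-11/4 + l)/(T + l))
(22461/L(31 - 1*4, f(-5)) - 24892)/(-15820 - 24100) = (22461/(((-11/4 + (31 - 1*4))/(4 + (31 - 1*4)))) - 24892)/(-15820 - 24100) = (22461/(((-11/4 + (31 - 4))/(4 + (31 - 4)))) - 24892)/(-39920) = (22461/(((-11/4 + 27)/(4 + 27))) - 24892)*(-1/39920) = (22461/(((97/4)/31)) - 24892)*(-1/39920) = (22461/(((1/31)*(97/4))) - 24892)*(-1/39920) = (22461/(97/124) - 24892)*(-1/39920) = (22461*(124/97) - 24892)*(-1/39920) = (2785164/97 - 24892)*(-1/39920) = (370640/97)*(-1/39920) = -4633/48403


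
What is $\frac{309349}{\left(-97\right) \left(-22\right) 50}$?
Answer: $\frac{309349}{106700} \approx 2.8992$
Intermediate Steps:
$\frac{309349}{\left(-97\right) \left(-22\right) 50} = \frac{309349}{2134 \cdot 50} = \frac{309349}{106700}$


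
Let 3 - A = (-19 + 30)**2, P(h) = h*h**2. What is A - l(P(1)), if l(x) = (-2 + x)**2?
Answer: -119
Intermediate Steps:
P(h) = h**3
A = -118 (A = 3 - (-19 + 30)**2 = 3 - 1*11**2 = 3 - 1*121 = 3 - 121 = -118)
A - l(P(1)) = -118 - (-2 + 1**3)**2 = -118 - (-2 + 1)**2 = -118 - 1*(-1)**2 = -118 - 1*1 = -118 - 1 = -119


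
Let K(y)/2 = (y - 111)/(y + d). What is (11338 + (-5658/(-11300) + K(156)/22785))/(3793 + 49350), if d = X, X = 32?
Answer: 2286808070686/10718157912175 ≈ 0.21336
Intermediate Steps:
d = 32
K(y) = 2*(-111 + y)/(32 + y) (K(y) = 2*((y - 111)/(y + 32)) = 2*((-111 + y)/(32 + y)) = 2*(-111 + y)/(32 + y))
(11338 + (-5658/(-11300) + K(156)/22785))/(3793 + 49350) = (11338 + (-5658/(-11300) + (2*(-111 + 156)/(32 + 156))/22785))/(3793 + 49350) = (11338 + (-5658*(-1/11300) + (2*45/188)*(1/22785)))/53143 = (11338 + (2829/5650 + (2*(1/188)*45)*(1/22785)))*(1/53143) = (11338 + (2829/5650 + (45/94)*(1/22785)))*(1/53143) = (11338 + (2829/5650 + 3/142786))*(1/53143) = (11338 + 100989636/201685225)*(1/53143) = (2286808070686/201685225)*(1/53143) = 2286808070686/10718157912175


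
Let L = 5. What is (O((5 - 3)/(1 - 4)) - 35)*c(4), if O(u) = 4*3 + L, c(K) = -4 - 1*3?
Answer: 126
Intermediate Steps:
c(K) = -7 (c(K) = -4 - 3 = -7)
O(u) = 17 (O(u) = 4*3 + 5 = 12 + 5 = 17)
(O((5 - 3)/(1 - 4)) - 35)*c(4) = (17 - 35)*(-7) = -18*(-7) = 126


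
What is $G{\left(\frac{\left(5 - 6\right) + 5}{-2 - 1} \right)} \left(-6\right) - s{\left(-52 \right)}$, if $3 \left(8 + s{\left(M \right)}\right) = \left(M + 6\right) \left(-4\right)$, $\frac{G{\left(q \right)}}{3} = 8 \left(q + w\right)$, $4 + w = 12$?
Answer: $- \frac{3040}{3} \approx -1013.3$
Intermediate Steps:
$w = 8$ ($w = -4 + 12 = 8$)
$G{\left(q \right)} = 192 + 24 q$ ($G{\left(q \right)} = 3 \cdot 8 \left(q + 8\right) = 3 \cdot 8 \left(8 + q\right) = 3 \left(64 + 8 q\right) = 192 + 24 q$)
$s{\left(M \right)} = -16 - \frac{4 M}{3}$ ($s{\left(M \right)} = -8 + \frac{\left(M + 6\right) \left(-4\right)}{3} = -8 + \frac{\left(6 + M\right) \left(-4\right)}{3} = -8 + \frac{-24 - 4 M}{3} = -8 - \left(8 + \frac{4 M}{3}\right) = -16 - \frac{4 M}{3}$)
$G{\left(\frac{\left(5 - 6\right) + 5}{-2 - 1} \right)} \left(-6\right) - s{\left(-52 \right)} = \left(192 + 24 \frac{\left(5 - 6\right) + 5}{-2 - 1}\right) \left(-6\right) - \left(-16 - - \frac{208}{3}\right) = \left(192 + 24 \frac{\left(5 - 6\right) + 5}{-3}\right) \left(-6\right) - \left(-16 + \frac{208}{3}\right) = \left(192 + 24 \left(-1 + 5\right) \left(- \frac{1}{3}\right)\right) \left(-6\right) - \frac{160}{3} = \left(192 + 24 \cdot 4 \left(- \frac{1}{3}\right)\right) \left(-6\right) - \frac{160}{3} = \left(192 + 24 \left(- \frac{4}{3}\right)\right) \left(-6\right) - \frac{160}{3} = \left(192 - 32\right) \left(-6\right) - \frac{160}{3} = 160 \left(-6\right) - \frac{160}{3} = -960 - \frac{160}{3} = - \frac{3040}{3}$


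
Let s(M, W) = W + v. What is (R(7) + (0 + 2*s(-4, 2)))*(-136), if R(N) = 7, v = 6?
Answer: -3128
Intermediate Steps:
s(M, W) = 6 + W (s(M, W) = W + 6 = 6 + W)
(R(7) + (0 + 2*s(-4, 2)))*(-136) = (7 + (0 + 2*(6 + 2)))*(-136) = (7 + (0 + 2*8))*(-136) = (7 + (0 + 16))*(-136) = (7 + 16)*(-136) = 23*(-136) = -3128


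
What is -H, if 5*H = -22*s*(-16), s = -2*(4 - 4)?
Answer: 0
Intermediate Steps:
s = 0 (s = -2*0 = 0)
H = 0 (H = (-22*0*(-16))/5 = (0*(-16))/5 = (⅕)*0 = 0)
-H = -1*0 = 0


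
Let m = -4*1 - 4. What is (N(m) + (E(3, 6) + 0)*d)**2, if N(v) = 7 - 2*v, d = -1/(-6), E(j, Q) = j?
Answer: 2209/4 ≈ 552.25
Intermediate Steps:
d = 1/6 (d = -1*(-1/6) = 1/6 ≈ 0.16667)
m = -8 (m = -4 - 4 = -8)
(N(m) + (E(3, 6) + 0)*d)**2 = ((7 - 2*(-8)) + (3 + 0)*(1/6))**2 = ((7 + 16) + 3*(1/6))**2 = (23 + 1/2)**2 = (47/2)**2 = 2209/4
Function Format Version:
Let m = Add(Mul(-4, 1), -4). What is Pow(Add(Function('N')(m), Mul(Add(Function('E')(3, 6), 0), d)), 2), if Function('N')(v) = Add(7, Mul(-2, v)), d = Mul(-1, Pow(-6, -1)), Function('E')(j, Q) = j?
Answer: Rational(2209, 4) ≈ 552.25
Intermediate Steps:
d = Rational(1, 6) (d = Mul(-1, Rational(-1, 6)) = Rational(1, 6) ≈ 0.16667)
m = -8 (m = Add(-4, -4) = -8)
Pow(Add(Function('N')(m), Mul(Add(Function('E')(3, 6), 0), d)), 2) = Pow(Add(Add(7, Mul(-2, -8)), Mul(Add(3, 0), Rational(1, 6))), 2) = Pow(Add(Add(7, 16), Mul(3, Rational(1, 6))), 2) = Pow(Add(23, Rational(1, 2)), 2) = Pow(Rational(47, 2), 2) = Rational(2209, 4)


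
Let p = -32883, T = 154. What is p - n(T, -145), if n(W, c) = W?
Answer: -33037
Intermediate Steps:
p - n(T, -145) = -32883 - 1*154 = -32883 - 154 = -33037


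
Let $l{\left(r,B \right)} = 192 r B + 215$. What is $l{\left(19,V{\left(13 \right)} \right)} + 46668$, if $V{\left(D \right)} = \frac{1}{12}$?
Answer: $47187$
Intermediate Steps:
$V{\left(D \right)} = \frac{1}{12}$
$l{\left(r,B \right)} = 215 + 192 B r$ ($l{\left(r,B \right)} = 192 B r + 215 = 215 + 192 B r$)
$l{\left(19,V{\left(13 \right)} \right)} + 46668 = \left(215 + 192 \cdot \frac{1}{12} \cdot 19\right) + 46668 = \left(215 + 304\right) + 46668 = 519 + 46668 = 47187$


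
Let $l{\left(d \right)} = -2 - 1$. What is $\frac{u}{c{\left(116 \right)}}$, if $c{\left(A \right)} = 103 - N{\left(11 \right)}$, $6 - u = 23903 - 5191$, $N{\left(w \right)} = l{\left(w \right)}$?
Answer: $- \frac{9353}{53} \approx -176.47$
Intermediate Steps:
$l{\left(d \right)} = -3$
$N{\left(w \right)} = -3$
$u = -18706$ ($u = 6 - \left(23903 - 5191\right) = 6 - 18712 = -18706$)
$c{\left(A \right)} = 106$ ($c{\left(A \right)} = 103 - -3 = 103 + 3 = 106$)
$\frac{u}{c{\left(116 \right)}} = - \frac{18706}{106} = \left(-18706\right) \frac{1}{106} = - \frac{9353}{53}$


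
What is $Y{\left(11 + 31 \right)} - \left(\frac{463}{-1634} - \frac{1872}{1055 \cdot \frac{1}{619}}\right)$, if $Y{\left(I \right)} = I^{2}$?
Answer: $\frac{4934822057}{1723870} \approx 2862.6$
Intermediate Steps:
$Y{\left(11 + 31 \right)} - \left(\frac{463}{-1634} - \frac{1872}{1055 \cdot \frac{1}{619}}\right) = \left(11 + 31\right)^{2} - \left(\frac{463}{-1634} - \frac{1872}{1055 \cdot \frac{1}{619}}\right) = 42^{2} - \left(463 \left(- \frac{1}{1634}\right) - \frac{1872}{1055 \cdot \frac{1}{619}}\right) = 1764 - \left(- \frac{463}{1634} - \frac{1872}{\frac{1055}{619}}\right) = 1764 - \left(- \frac{463}{1634} - \frac{1158768}{1055}\right) = 1764 - - \frac{1893915377}{1723870} = 1764 + \frac{1893915377}{1723870} = \frac{4934822057}{1723870}$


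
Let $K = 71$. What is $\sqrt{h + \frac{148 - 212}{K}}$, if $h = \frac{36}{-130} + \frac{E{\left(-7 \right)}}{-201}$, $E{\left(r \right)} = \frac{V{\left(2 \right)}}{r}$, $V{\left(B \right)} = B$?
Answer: $\frac{2 i \sqrt{12405517642245}}{6493305} \approx 1.0849 i$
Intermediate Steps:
$E{\left(r \right)} = \frac{2}{r}$
$h = - \frac{25196}{91455}$ ($h = \frac{36}{-130} + \frac{2 \frac{1}{-7}}{-201} = 36 \left(- \frac{1}{130}\right) + 2 \left(- \frac{1}{7}\right) \left(- \frac{1}{201}\right) = - \frac{18}{65} - - \frac{2}{1407} = - \frac{18}{65} + \frac{2}{1407} = - \frac{25196}{91455} \approx -0.2755$)
$\sqrt{h + \frac{148 - 212}{K}} = \sqrt{- \frac{25196}{91455} + \frac{148 - 212}{71}} = \sqrt{- \frac{25196}{91455} - \frac{64}{71}} = \sqrt{- \frac{7642036}{6493305}} = \frac{2 i \sqrt{12405517642245}}{6493305}$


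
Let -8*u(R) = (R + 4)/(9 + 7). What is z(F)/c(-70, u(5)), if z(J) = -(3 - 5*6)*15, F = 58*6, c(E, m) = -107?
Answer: -405/107 ≈ -3.7850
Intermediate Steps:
u(R) = -1/32 - R/128 (u(R) = -(R + 4)/(8*(9 + 7)) = -(4 + R)/(8*16) = -(¼ + R/16)/8 = -1/32 - R/128)
F = 348
z(J) = 405 (z(J) = -(3 - 30)*15 = -1*(-27)*15 = 27*15 = 405)
z(F)/c(-70, u(5)) = 405/(-107) = 405*(-1/107) = -405/107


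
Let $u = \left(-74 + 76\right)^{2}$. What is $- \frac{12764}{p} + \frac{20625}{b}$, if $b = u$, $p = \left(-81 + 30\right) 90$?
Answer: $\frac{47359903}{9180} \approx 5159.0$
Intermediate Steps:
$p = -4590$ ($p = \left(-51\right) 90 = -4590$)
$u = 4$ ($u = 2^{2} = 4$)
$b = 4$
$- \frac{12764}{p} + \frac{20625}{b} = - \frac{12764}{-4590} + \frac{20625}{4} = \left(-12764\right) \left(- \frac{1}{4590}\right) + 20625 \cdot \frac{1}{4} = \frac{6382}{2295} + \frac{20625}{4} = \frac{47359903}{9180}$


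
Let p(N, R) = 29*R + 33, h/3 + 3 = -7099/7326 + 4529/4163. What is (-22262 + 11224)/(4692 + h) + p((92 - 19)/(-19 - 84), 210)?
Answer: 291411285621657/47611219735 ≈ 6120.6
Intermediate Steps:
h = -87868097/10166046 (h = -9 + 3*(-7099/7326 + 4529/4163) = -9 + 3*(3626317/30498138) = -9 + 3626317/10166046 = -87868097/10166046 ≈ -8.6433)
p(N, R) = 33 + 29*R
(-22262 + 11224)/(4692 + h) + p((92 - 19)/(-19 - 84), 210) = (-22262 + 11224)/(4692 - 87868097/10166046) + (33 + 29*210) = -11038/47611219735/10166046 + (33 + 6090) = -11038*10166046/47611219735 + 6123 = -112212815748/47611219735 + 6123 = 291411285621657/47611219735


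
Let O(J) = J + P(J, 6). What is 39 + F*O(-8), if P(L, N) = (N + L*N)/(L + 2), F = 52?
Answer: -13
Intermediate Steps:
P(L, N) = (N + L*N)/(2 + L)
O(J) = J + 6*(1 + J)/(2 + J)
39 + F*O(-8) = 39 + 52*((6 + (-8)² + 8*(-8))/(2 - 8)) = 39 + 52*((6 + 64 - 64)/(-6)) = 39 + 52*(-⅙*6) = 39 + 52*(-1) = 39 - 52 = -13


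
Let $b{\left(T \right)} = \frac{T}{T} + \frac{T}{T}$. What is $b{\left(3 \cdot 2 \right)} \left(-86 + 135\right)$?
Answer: $98$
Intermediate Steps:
$b{\left(T \right)} = 2$ ($b{\left(T \right)} = 1 + 1 = 2$)
$b{\left(3 \cdot 2 \right)} \left(-86 + 135\right) = 2 \left(-86 + 135\right) = 2 \cdot 49 = 98$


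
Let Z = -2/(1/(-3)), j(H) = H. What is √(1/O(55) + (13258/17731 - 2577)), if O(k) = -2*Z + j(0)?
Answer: I*√595079946903/15198 ≈ 50.758*I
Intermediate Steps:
Z = 6 (Z = -2/(-⅓) = -2*(-3) = 6)
O(k) = -12 (O(k) = -2*6 + 0 = -12 + 0 = -12)
√(1/O(55) + (13258/17731 - 2577)) = √(1/(-12) + (13258/17731 - 2577)) = √(-1/12 + (13258*(1/17731) - 2577)) = √(-1/12 + (1894/2533 - 2577)) = √(-1/12 - 6525647/2533) = √(-78310297/30396) = I*√595079946903/15198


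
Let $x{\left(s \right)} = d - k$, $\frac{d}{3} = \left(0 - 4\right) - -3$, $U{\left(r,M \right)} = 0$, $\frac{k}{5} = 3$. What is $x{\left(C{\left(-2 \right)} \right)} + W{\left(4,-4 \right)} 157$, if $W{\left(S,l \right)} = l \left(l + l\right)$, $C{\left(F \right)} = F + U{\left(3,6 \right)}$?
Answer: $5006$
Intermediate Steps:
$k = 15$ ($k = 5 \cdot 3 = 15$)
$d = -3$ ($d = 3 \left(\left(0 - 4\right) - -3\right) = 3 \left(-4 + 3\right) = 3 \left(-1\right) = -3$)
$C{\left(F \right)} = F$ ($C{\left(F \right)} = F + 0 = F$)
$x{\left(s \right)} = -18$ ($x{\left(s \right)} = -3 - 15 = -18$)
$W{\left(S,l \right)} = 2 l^{2}$ ($W{\left(S,l \right)} = l 2 l = 2 l^{2}$)
$x{\left(C{\left(-2 \right)} \right)} + W{\left(4,-4 \right)} 157 = -18 + 2 \left(-4\right)^{2} \cdot 157 = -18 + 2 \cdot 16 \cdot 157 = -18 + 32 \cdot 157 = -18 + 5024 = 5006$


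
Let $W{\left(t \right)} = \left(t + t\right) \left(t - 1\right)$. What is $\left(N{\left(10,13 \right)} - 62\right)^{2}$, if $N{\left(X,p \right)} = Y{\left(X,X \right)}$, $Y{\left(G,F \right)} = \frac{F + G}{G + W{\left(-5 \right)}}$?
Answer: $\frac{186624}{49} \approx 3808.7$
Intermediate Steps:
$W{\left(t \right)} = 2 t \left(-1 + t\right)$
$Y{\left(G,F \right)} = \frac{F + G}{60 + G}$ ($Y{\left(G,F \right)} = \frac{F + G}{G + 2 \left(-5\right) \left(-1 - 5\right)} = \frac{F + G}{G + 2 \left(-5\right) \left(-6\right)} = \frac{F + G}{G + 60} = \frac{F + G}{60 + G}$)
$N{\left(X,p \right)} = \frac{2 X}{60 + X}$ ($N{\left(X,p \right)} = \frac{X + X}{60 + X} = \frac{2 X}{60 + X}$)
$\left(N{\left(10,13 \right)} - 62\right)^{2} = \left(2 \cdot 10 \frac{1}{60 + 10} - 62\right)^{2} = \left(2 \cdot 10 \cdot \frac{1}{70} - 62\right)^{2} = \left(\frac{2}{7} - 62\right)^{2} = \left(- \frac{432}{7}\right)^{2} = \frac{186624}{49}$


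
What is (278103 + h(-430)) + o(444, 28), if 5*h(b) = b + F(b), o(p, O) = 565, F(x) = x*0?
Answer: 278582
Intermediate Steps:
F(x) = 0
h(b) = b/5 (h(b) = (b + 0)/5 = b/5)
(278103 + h(-430)) + o(444, 28) = (278103 + (⅕)*(-430)) + 565 = (278103 - 86) + 565 = 278017 + 565 = 278582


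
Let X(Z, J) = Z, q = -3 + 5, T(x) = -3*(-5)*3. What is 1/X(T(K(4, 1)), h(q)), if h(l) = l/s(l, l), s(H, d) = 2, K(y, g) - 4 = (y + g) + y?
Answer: 1/45 ≈ 0.022222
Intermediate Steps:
K(y, g) = 4 + g + 2*y (K(y, g) = 4 + ((y + g) + y) = 4 + ((g + y) + y) = 4 + (g + 2*y) = 4 + g + 2*y)
T(x) = 45 (T(x) = 15*3 = 45)
q = 2
h(l) = l/2
1/X(T(K(4, 1)), h(q)) = 1/45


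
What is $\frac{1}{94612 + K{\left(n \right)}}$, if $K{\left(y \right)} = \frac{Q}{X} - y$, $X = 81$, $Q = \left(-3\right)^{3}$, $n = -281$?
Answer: $\frac{3}{284678} \approx 1.0538 \cdot 10^{-5}$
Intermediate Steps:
$Q = -27$
$K{\left(y \right)} = - \frac{1}{3} - y$ ($K{\left(y \right)} = - \frac{27}{81} - y = \left(-27\right) \frac{1}{81} - y = - \frac{1}{3} - y$)
$\frac{1}{94612 + K{\left(n \right)}} = \frac{1}{94612 - - \frac{842}{3}} = \frac{1}{94612 + \left(- \frac{1}{3} + 281\right)} = \frac{1}{94612 + \frac{842}{3}} = \frac{1}{\frac{284678}{3}} = \frac{3}{284678}$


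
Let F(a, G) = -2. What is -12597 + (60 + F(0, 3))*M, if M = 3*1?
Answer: -12423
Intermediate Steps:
M = 3
-12597 + (60 + F(0, 3))*M = -12597 + (60 - 2)*3 = -12597 + 58*3 = -12597 + 174 = -12423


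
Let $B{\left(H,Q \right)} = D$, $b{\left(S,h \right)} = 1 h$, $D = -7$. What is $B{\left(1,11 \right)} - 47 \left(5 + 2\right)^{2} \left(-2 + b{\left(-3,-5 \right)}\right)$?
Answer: $16114$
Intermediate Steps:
$b{\left(S,h \right)} = h$
$B{\left(H,Q \right)} = -7$
$B{\left(1,11 \right)} - 47 \left(5 + 2\right)^{2} \left(-2 + b{\left(-3,-5 \right)}\right) = -7 - 47 \left(5 + 2\right)^{2} \left(-2 - 5\right) = -7 - 47 \cdot 7^{2} \left(-7\right) = -7 - 47 \cdot 49 \left(-7\right) = -7 - -16121 = -7 + 16121 = 16114$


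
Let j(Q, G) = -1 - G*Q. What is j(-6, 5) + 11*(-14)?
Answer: -125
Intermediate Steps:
j(Q, G) = -1 - G*Q
j(-6, 5) + 11*(-14) = (-1 - 1*5*(-6)) + 11*(-14) = (-1 + 30) - 154 = 29 - 154 = -125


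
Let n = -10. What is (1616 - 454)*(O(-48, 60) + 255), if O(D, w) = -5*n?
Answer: 354410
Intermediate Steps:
O(D, w) = 50 (O(D, w) = -5*(-10) = 50)
(1616 - 454)*(O(-48, 60) + 255) = (1616 - 454)*(50 + 255) = 1162*305 = 354410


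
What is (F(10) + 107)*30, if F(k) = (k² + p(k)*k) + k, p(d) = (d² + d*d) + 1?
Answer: 66810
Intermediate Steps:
p(d) = 1 + 2*d² (p(d) = (d² + d²) + 1 = 2*d² + 1 = 1 + 2*d²)
F(k) = k + k² + k*(1 + 2*k²) (F(k) = (k² + (1 + 2*k²)*k) + k = (k² + k*(1 + 2*k²)) + k = k + k² + k*(1 + 2*k²))
(F(10) + 107)*30 = (10*(2 + 10 + 2*10²) + 107)*30 = (10*(2 + 10 + 2*100) + 107)*30 = (10*(2 + 10 + 200) + 107)*30 = (10*212 + 107)*30 = (2120 + 107)*30 = 2227*30 = 66810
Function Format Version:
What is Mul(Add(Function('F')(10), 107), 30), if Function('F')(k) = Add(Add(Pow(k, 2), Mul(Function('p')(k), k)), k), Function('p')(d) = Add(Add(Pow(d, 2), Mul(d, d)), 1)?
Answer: 66810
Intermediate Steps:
Function('p')(d) = Add(1, Mul(2, Pow(d, 2))) (Function('p')(d) = Add(Add(Pow(d, 2), Pow(d, 2)), 1) = Add(Mul(2, Pow(d, 2)), 1) = Add(1, Mul(2, Pow(d, 2))))
Function('F')(k) = Add(k, Pow(k, 2), Mul(k, Add(1, Mul(2, Pow(k, 2))))) (Function('F')(k) = Add(Add(Pow(k, 2), Mul(Add(1, Mul(2, Pow(k, 2))), k)), k) = Add(Add(Pow(k, 2), Mul(k, Add(1, Mul(2, Pow(k, 2))))), k) = Add(k, Pow(k, 2), Mul(k, Add(1, Mul(2, Pow(k, 2))))))
Mul(Add(Function('F')(10), 107), 30) = Mul(Add(Mul(10, Add(2, 10, Mul(2, Pow(10, 2)))), 107), 30) = Mul(Add(Mul(10, Add(2, 10, Mul(2, 100))), 107), 30) = Mul(Add(Mul(10, Add(2, 10, 200)), 107), 30) = Mul(Add(Mul(10, 212), 107), 30) = Mul(Add(2120, 107), 30) = Mul(2227, 30) = 66810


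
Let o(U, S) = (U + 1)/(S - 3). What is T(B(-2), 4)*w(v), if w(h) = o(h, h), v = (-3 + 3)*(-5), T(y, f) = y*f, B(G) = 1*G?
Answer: 8/3 ≈ 2.6667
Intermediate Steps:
B(G) = G
T(y, f) = f*y
o(U, S) = (1 + U)/(-3 + S)
v = 0 (v = 0*(-5) = 0)
w(h) = (1 + h)/(-3 + h)
T(B(-2), 4)*w(v) = (4*(-2))*((1 + 0)/(-3 + 0)) = -8/(-3) = -(-8)/3 = -8*(-⅓) = 8/3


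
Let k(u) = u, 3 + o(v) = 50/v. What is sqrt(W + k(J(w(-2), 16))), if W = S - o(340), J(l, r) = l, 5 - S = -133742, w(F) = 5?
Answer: 131*sqrt(9010)/34 ≈ 365.73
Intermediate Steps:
S = 133747 (S = 5 - 1*(-133742) = 5 + 133742 = 133747)
o(v) = -3 + 50/v
W = 4547495/34 (W = 133747 - (-3 + 50/340) = 133747 - (-3 + 50*(1/340)) = 133747 - (-3 + 5/34) = 133747 - 1*(-97/34) = 133747 + 97/34 = 4547495/34 ≈ 1.3375e+5)
sqrt(W + k(J(w(-2), 16))) = sqrt(4547495/34 + 5) = sqrt(4547665/34) = 131*sqrt(9010)/34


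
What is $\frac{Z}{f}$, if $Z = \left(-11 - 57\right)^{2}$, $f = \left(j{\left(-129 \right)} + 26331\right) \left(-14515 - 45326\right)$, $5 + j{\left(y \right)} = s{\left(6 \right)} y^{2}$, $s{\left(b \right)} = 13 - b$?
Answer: $- \frac{4624}{8546072733} \approx -5.4107 \cdot 10^{-7}$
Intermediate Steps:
$j{\left(y \right)} = -5 + 7 y^{2}$ ($j{\left(y \right)} = -5 + \left(13 - 6\right) y^{2} = -5 + 7 y^{2}$)
$f = -8546072733$ ($f = \left(\left(-5 + 7 \left(-129\right)^{2}\right) + 26331\right) \left(-14515 - 45326\right) = \left(\left(-5 + 7 \cdot 16641\right) + 26331\right) \left(-59841\right) = \left(\left(-5 + 116487\right) + 26331\right) \left(-59841\right) = \left(116482 + 26331\right) \left(-59841\right) = 142813 \left(-59841\right) = -8546072733$)
$Z = 4624$ ($Z = \left(-68\right)^{2} = 4624$)
$\frac{Z}{f} = \frac{4624}{-8546072733} = 4624 \left(- \frac{1}{8546072733}\right) = - \frac{4624}{8546072733}$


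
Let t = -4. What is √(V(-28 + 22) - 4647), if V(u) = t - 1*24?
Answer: 5*I*√187 ≈ 68.374*I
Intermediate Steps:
V(u) = -28 (V(u) = -4 - 1*24 = -4 - 24 = -28)
√(V(-28 + 22) - 4647) = √(-28 - 4647) = √(-4675) = 5*I*√187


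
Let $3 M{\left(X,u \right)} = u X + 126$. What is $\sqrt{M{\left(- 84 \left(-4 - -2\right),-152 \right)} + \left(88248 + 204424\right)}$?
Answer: $3 \sqrt{31578} \approx 533.11$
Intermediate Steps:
$M{\left(X,u \right)} = 42 + \frac{X u}{3}$ ($M{\left(X,u \right)} = \frac{u X + 126}{3} = \frac{X u + 126}{3} = \frac{126 + X u}{3} = 42 + \frac{X u}{3}$)
$\sqrt{M{\left(- 84 \left(-4 - -2\right),-152 \right)} + \left(88248 + 204424\right)} = \sqrt{\left(42 + \frac{1}{3} \left(- 84 \left(-4 - -2\right)\right) \left(-152\right)\right) + \left(88248 + 204424\right)} = \sqrt{\left(42 + \frac{1}{3} \left(- 84 \left(-4 + 2\right)\right) \left(-152\right)\right) + 292672} = \sqrt{\left(42 + \frac{1}{3} \left(\left(-84\right) \left(-2\right)\right) \left(-152\right)\right) + 292672} = \sqrt{\left(42 + \frac{1}{3} \cdot 168 \left(-152\right)\right) + 292672} = \sqrt{\left(42 - 8512\right) + 292672} = \sqrt{-8470 + 292672} = \sqrt{284202} = 3 \sqrt{31578}$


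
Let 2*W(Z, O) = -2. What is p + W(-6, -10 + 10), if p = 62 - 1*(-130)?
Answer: 191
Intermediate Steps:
W(Z, O) = -1 (W(Z, O) = (1/2)*(-2) = -1)
p = 192 (p = 62 + 130 = 192)
p + W(-6, -10 + 10) = 192 - 1 = 191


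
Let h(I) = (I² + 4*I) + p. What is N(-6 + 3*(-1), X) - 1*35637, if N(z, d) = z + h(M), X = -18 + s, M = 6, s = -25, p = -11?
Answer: -35597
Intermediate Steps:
h(I) = -11 + I² + 4*I (h(I) = (I² + 4*I) - 11 = -11 + I² + 4*I)
X = -43 (X = -18 - 25 = -43)
N(z, d) = 49 + z (N(z, d) = z + (-11 + 6² + 4*6) = z + (-11 + 36 + 24) = z + 49 = 49 + z)
N(-6 + 3*(-1), X) - 1*35637 = (49 + (-6 + 3*(-1))) - 1*35637 = (49 + (-6 - 3)) - 35637 = (49 - 9) - 35637 = 40 - 35637 = -35597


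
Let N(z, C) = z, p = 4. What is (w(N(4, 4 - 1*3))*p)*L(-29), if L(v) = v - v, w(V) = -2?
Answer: 0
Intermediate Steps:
L(v) = 0
(w(N(4, 4 - 1*3))*p)*L(-29) = -2*4*0 = -8*0 = 0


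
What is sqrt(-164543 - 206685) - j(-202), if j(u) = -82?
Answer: 82 + 22*I*sqrt(767) ≈ 82.0 + 609.29*I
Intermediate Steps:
sqrt(-164543 - 206685) - j(-202) = sqrt(-164543 - 206685) - 1*(-82) = sqrt(-371228) + 82 = 22*I*sqrt(767) + 82 = 82 + 22*I*sqrt(767)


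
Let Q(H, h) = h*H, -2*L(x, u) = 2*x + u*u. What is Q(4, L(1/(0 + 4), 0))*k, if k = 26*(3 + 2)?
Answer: -130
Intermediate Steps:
L(x, u) = -x - u**2/2 (L(x, u) = -(2*x + u*u)/2 = -(2*x + u**2)/2 = -(u**2 + 2*x)/2 = -x - u**2/2)
k = 130 (k = 26*5 = 130)
Q(H, h) = H*h
Q(4, L(1/(0 + 4), 0))*k = (4*(-1/(0 + 4) - 1/2*0**2))*130 = (4*(-1/4 - 1/2*0))*130 = (4*(-1*1/4 + 0))*130 = (4*(-1/4 + 0))*130 = (4*(-1/4))*130 = -1*130 = -130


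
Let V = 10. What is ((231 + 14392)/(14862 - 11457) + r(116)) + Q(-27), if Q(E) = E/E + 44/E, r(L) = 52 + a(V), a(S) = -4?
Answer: 1583272/30645 ≈ 51.665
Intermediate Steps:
r(L) = 48 (r(L) = 52 - 4 = 48)
Q(E) = 1 + 44/E
((231 + 14392)/(14862 - 11457) + r(116)) + Q(-27) = ((231 + 14392)/(14862 - 11457) + 48) + (44 - 27)/(-27) = (14623/3405 + 48) - 1/27*17 = (14623*(1/3405) + 48) - 17/27 = (14623/3405 + 48) - 17/27 = 178063/3405 - 17/27 = 1583272/30645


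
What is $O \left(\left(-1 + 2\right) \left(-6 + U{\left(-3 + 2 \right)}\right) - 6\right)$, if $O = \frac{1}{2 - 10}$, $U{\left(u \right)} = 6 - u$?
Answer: $\frac{5}{8} \approx 0.625$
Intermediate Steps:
$O = - \frac{1}{8}$ ($O = \frac{1}{-8} = - \frac{1}{8} \approx -0.125$)
$O \left(\left(-1 + 2\right) \left(-6 + U{\left(-3 + 2 \right)}\right) - 6\right) = - \frac{\left(-1 + 2\right) \left(-6 + \left(6 - \left(-3 + 2\right)\right)\right) - 6}{8} = - \frac{1 \left(-6 + \left(6 - -1\right)\right) - 6}{8} = - \frac{1 \left(-6 + \left(6 + 1\right)\right) - 6}{8} = - \frac{1 \left(-6 + 7\right) - 6}{8} = - \frac{1 \cdot 1 - 6}{8} = - \frac{1 - 6}{8} = \left(- \frac{1}{8}\right) \left(-5\right) = \frac{5}{8}$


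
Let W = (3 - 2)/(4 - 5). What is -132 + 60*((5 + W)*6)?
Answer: 1308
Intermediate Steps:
W = -1 (W = 1/(-1) = 1*(-1) = -1)
-132 + 60*((5 + W)*6) = -132 + 60*((5 - 1)*6) = -132 + 60*(4*6) = -132 + 60*24 = -132 + 1440 = 1308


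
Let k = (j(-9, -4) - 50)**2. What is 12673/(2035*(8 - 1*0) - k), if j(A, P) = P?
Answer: 12673/13364 ≈ 0.94829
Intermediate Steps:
k = 2916 (k = (-4 - 50)**2 = (-54)**2 = 2916)
12673/(2035*(8 - 1*0) - k) = 12673/(2035*(8 - 1*0) - 1*2916) = 12673/(2035*(8 + 0) - 2916) = 12673/(2035*8 - 2916) = 12673/(16280 - 2916) = 12673/13364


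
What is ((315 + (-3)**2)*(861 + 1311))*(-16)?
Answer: -11259648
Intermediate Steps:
((315 + (-3)**2)*(861 + 1311))*(-16) = ((315 + 9)*2172)*(-16) = (324*2172)*(-16) = 703728*(-16) = -11259648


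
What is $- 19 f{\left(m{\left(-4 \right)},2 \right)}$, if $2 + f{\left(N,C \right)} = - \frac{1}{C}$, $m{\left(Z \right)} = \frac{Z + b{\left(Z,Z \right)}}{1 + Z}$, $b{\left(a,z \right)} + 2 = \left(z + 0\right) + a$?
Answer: $\frac{95}{2} \approx 47.5$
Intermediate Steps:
$b{\left(a,z \right)} = -2 + a + z$ ($b{\left(a,z \right)} = -2 + \left(\left(z + 0\right) + a\right) = -2 + \left(z + a\right) = -2 + \left(a + z\right) = -2 + a + z$)
$m{\left(Z \right)} = \frac{-2 + 3 Z}{1 + Z}$ ($m{\left(Z \right)} = \frac{Z + \left(-2 + Z + Z\right)}{1 + Z} = \frac{Z + \left(-2 + 2 Z\right)}{1 + Z} = \frac{-2 + 3 Z}{1 + Z}$)
$f{\left(N,C \right)} = -2 - \frac{1}{C}$
$- 19 f{\left(m{\left(-4 \right)},2 \right)} = - 19 \left(-2 - \frac{1}{2}\right) = \left(-19\right) \left(- \frac{5}{2}\right) = \frac{95}{2}$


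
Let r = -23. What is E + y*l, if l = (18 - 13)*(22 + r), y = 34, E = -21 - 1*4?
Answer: -195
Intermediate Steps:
E = -25 (E = -21 - 4 = -25)
l = -5 (l = (18 - 13)*(22 - 23) = 5*(-1) = -5)
E + y*l = -25 + 34*(-5) = -25 - 170 = -195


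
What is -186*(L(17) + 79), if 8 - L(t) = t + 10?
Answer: -11160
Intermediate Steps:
L(t) = -2 - t (L(t) = 8 - (t + 10) = 8 - (10 + t) = 8 + (-10 - t) = -2 - t)
-186*(L(17) + 79) = -186*((-2 - 1*17) + 79) = -186*((-2 - 17) + 79) = -186*(-19 + 79) = -186*60 = -11160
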